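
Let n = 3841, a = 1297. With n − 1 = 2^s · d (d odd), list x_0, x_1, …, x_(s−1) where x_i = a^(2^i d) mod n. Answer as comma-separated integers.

n − 1 = 3840 = 2^8 · 15, so s = 8 and d = 15.
x_0 = 1297^15 mod 3841 = 3272.
x_1 = 3272^2 mod 3841 = 1117.
x_2 = 1117^2 mod 3841 = 3205.
x_3 = 3205^2 mod 3841 = 1191.
x_4 = 1191^2 mod 3841 = 1152.
x_5 = 1152^2 mod 3841 = 1959.
x_6 = 1959^2 mod 3841 = 522.
x_7 = 522^2 mod 3841 = 3614.

3272, 1117, 3205, 1191, 1152, 1959, 522, 3614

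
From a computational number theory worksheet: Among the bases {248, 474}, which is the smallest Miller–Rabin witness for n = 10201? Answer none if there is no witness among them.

474

n − 1 = 10200 = 2^3 · 1275, so s = 3 and d = 1275.
Base 248: x_0 = 248^1275 mod 10201 = 515. x_0 is neither 1 nor 10200, so continue squaring. x_1 = 515^2 mod 10201 = 10200. x_1 ≡ −1, so 248 is not a witness.
Base 474: x_0 = 474^1275 mod 10201 = 3029. x_0 is neither 1 nor 10200, so continue squaring. x_1 = 3029^2 mod 10201 = 4142. x_2 = 4142^2 mod 10201 = 8283. Reached i = s−1 = 2 without hitting −1: 474 is a Miller–Rabin witness and 10201 is composite.
The smallest witness among the given bases is 474.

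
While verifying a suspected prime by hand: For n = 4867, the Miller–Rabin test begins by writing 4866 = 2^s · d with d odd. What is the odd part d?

2433

Halving: 4866 → 2433; 2433 is odd.
So 4866 = 2^1 · 2433.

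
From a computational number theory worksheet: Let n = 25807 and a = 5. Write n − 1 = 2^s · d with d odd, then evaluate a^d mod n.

n − 1 = 25806 = 2^1 · 12903, so s = 1 and d = 12903.
5^12903 mod 25807 = 13601.

13601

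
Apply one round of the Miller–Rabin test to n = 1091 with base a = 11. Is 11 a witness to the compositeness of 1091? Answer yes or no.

n − 1 = 1090 = 2^1 · 545, so s = 1 and d = 545.
x_0 = 11^545 mod 1091 = 1.
x_0 = 1, so 11 is not a witness.

no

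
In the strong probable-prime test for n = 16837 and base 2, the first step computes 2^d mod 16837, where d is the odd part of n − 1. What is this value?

n − 1 = 16836 = 2^2 · 4209, so s = 2 and d = 4209.
2^4209 mod 16837 = 16445.

16445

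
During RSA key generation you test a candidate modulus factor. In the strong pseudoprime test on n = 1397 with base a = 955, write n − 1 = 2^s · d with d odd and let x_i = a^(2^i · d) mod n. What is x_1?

n − 1 = 1396 = 2^2 · 349, so s = 2 and d = 349.
x_0 = 955^349 mod 1397 = 1303.
x_1 = 1303^2 mod 1397 = 454.

454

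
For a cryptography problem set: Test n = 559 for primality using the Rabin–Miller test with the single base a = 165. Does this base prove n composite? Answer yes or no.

n − 1 = 558 = 2^1 · 279, so s = 1 and d = 279.
x_0 = 165^279 mod 559 = 1.
x_0 = 1, so 165 is not a witness.

no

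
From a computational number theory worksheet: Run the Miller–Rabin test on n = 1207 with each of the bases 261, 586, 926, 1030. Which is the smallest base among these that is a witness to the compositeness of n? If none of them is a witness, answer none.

261

n − 1 = 1206 = 2^1 · 603, so s = 1 and d = 603.
Base 261: x_0 = 261^603 mod 1207 = 1042. x_0 ∉ {1, 1206} and s = 1, so 261 is a Miller–Rabin witness and 1207 is composite.
Base 586: x_0 = 586^603 mod 1207 = 308. x_0 ∉ {1, 1206} and s = 1, so 586 is a Miller–Rabin witness and 1207 is composite.
Base 926: x_0 = 926^603 mod 1207 = 597. x_0 ∉ {1, 1206} and s = 1, so 926 is a Miller–Rabin witness and 1207 is composite.
Base 1030: x_0 = 1030^603 mod 1207 = 819. x_0 ∉ {1, 1206} and s = 1, so 1030 is a Miller–Rabin witness and 1207 is composite.
The smallest witness among the given bases is 261.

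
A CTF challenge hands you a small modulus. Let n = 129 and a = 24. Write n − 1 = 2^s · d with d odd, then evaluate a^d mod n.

n − 1 = 128 = 2^7 · 1, so s = 7 and d = 1.
24^1 mod 129 = 24.

24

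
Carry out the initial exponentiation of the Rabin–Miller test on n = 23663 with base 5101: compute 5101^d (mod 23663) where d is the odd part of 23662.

n − 1 = 23662 = 2^1 · 11831, so s = 1 and d = 11831.
5101^11831 mod 23663 = 1.

1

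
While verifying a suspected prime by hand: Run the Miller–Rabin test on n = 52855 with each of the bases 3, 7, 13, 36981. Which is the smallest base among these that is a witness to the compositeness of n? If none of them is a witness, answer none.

3

n − 1 = 52854 = 2^1 · 26427, so s = 1 and d = 26427.
Base 3: x_0 = 3^26427 mod 52855 = 14562. x_0 ∉ {1, 52854} and s = 1, so 3 is a Miller–Rabin witness and 52855 is composite.
Base 7: x_0 = 7^26427 mod 52855 = 52003. x_0 ∉ {1, 52854} and s = 1, so 7 is a Miller–Rabin witness and 52855 is composite.
Base 13: x_0 = 13^26427 mod 52855 = 7432. x_0 ∉ {1, 52854} and s = 1, so 13 is a Miller–Rabin witness and 52855 is composite.
Base 36981: x_0 = 36981^26427 mod 52855 = 7281. x_0 ∉ {1, 52854} and s = 1, so 36981 is a Miller–Rabin witness and 52855 is composite.
The smallest witness among the given bases is 3.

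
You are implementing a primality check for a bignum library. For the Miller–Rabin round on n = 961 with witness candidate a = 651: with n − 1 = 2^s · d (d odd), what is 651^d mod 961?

0

n − 1 = 960 = 2^6 · 15, so s = 6 and d = 15.
Repeated squaring mod 961: 651^1 ≡ 651, 651^2 ≡ 0, 651^4 ≡ 0, 651^8 ≡ 0.
15 = 8 + 4 + 2 + 1, so 651^15 ≡ 0·0·0·651 ≡ 0 (mod 961).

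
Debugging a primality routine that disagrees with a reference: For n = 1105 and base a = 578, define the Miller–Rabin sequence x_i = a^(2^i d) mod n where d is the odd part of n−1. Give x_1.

714

n − 1 = 1104 = 2^4 · 69, so s = 4 and d = 69.
x_0 = 578^69 mod 1105 = 408.
x_1 = 408^2 mod 1105 = 714.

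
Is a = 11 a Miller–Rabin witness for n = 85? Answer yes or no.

n − 1 = 84 = 2^2 · 21, so s = 2 and d = 21.
x_0 = 11^21 mod 85 = 61.
x_0 is neither 1 nor 84, so continue squaring.
x_1 = 61^2 mod 85 = 66.
Reached i = s−1 = 1 without hitting −1: 11 is a Miller–Rabin witness and 85 is composite.

yes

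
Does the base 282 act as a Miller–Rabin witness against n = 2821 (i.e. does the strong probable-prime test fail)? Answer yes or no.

yes

n − 1 = 2820 = 2^2 · 705, so s = 2 and d = 705.
x_0 = 282^705 mod 2821 = 92.
x_0 is neither 1 nor 2820, so continue squaring.
x_1 = 92^2 mod 2821 = 1.
x_1 = 1 but x_0 ≠ ±1, a nontrivial square root of 1 — 282 is a witness and 2821 is composite.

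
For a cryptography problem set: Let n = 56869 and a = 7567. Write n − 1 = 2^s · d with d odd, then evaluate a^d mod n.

48848

n − 1 = 56868 = 2^2 · 14217, so s = 2 and d = 14217.
Repeated squaring mod 56869: 7567^1 ≡ 7567, 7567^2 ≡ 49275, 7567^4 ≡ 3670, 7567^8 ≡ 47816, 7567^16 ≡ 8580, 7567^32 ≡ 27914, 7567^64 ≡ 29227, 7567^128 ≡ 45149, 7567^256 ≡ 19765, 7567^512 ≡ 22064, 7567^1024 ≡ 21456, 7567^2048 ≡ 5381, 7567^4096 ≡ 8840, 7567^8192 ≡ 7594.
14217 = 8192 + 4096 + 1024 + 512 + 256 + 128 + 8 + 1, so 7567^14217 ≡ 7594·8840·21456·22064·19765·45149·47816·7567 ≡ 48848 (mod 56869).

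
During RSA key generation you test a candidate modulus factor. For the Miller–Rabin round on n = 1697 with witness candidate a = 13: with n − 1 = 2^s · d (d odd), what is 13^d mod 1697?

n − 1 = 1696 = 2^5 · 53, so s = 5 and d = 53.
Repeated squaring mod 1697: 13^1 ≡ 13, 13^2 ≡ 169, 13^4 ≡ 1409, 13^8 ≡ 1488, 13^16 ≡ 1256, 13^32 ≡ 1023.
53 = 32 + 16 + 4 + 1, so 13^53 ≡ 1023·1256·1409·13 ≡ 988 (mod 1697).

988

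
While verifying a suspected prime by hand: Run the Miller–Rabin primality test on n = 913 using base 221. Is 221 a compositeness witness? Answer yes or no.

n − 1 = 912 = 2^4 · 57, so s = 4 and d = 57.
x_0 = 221^57 mod 913 = 804.
x_0 is neither 1 nor 912, so continue squaring.
x_1 = 804^2 mod 913 = 12.
x_2 = 12^2 mod 913 = 144.
x_3 = 144^2 mod 913 = 650.
Reached i = s−1 = 3 without hitting −1: 221 is a Miller–Rabin witness and 913 is composite.

yes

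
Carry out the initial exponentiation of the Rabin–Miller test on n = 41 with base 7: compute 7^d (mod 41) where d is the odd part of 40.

38

n − 1 = 40 = 2^3 · 5, so s = 3 and d = 5.
7^5 mod 41 = 38.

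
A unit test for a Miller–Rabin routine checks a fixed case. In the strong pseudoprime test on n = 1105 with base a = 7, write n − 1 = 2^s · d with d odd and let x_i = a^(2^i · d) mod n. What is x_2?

n − 1 = 1104 = 2^4 · 69, so s = 4 and d = 69.
x_0 = 7^69 mod 1105 = 827.
x_1 = 827^2 mod 1105 = 1039.
x_2 = 1039^2 mod 1105 = 1041.

1041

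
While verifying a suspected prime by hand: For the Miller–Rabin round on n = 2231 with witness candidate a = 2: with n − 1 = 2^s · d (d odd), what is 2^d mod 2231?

108

n − 1 = 2230 = 2^1 · 1115, so s = 1 and d = 1115.
2^1115 mod 2231 = 108.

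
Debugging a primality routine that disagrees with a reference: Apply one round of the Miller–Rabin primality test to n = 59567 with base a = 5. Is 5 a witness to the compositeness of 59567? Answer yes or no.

no

n − 1 = 59566 = 2^1 · 29783, so s = 1 and d = 29783.
By repeated squaring, 5^29783 ≡ 59566 (mod 59567).
x_0 = 5^29783 mod 59567 = 59566.
x_0 = 59566 ≡ −1, so 5 is not a witness.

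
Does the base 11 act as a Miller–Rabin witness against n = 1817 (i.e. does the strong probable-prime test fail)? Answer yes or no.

yes

n − 1 = 1816 = 2^3 · 227, so s = 3 and d = 227.
Repeated squaring mod 1817: 11^1 ≡ 11, 11^2 ≡ 121, 11^4 ≡ 105, 11^8 ≡ 123, 11^16 ≡ 593, 11^32 ≡ 968, 11^64 ≡ 1269, 11^128 ≡ 499.
227 = 128 + 64 + 32 + 2 + 1, so 11^227 ≡ 499·1269·968·121·11 ≡ 99 (mod 1817).
x_0 = 11^227 mod 1817 = 99.
x_0 is neither 1 nor 1816, so continue squaring.
x_1 = 99^2 mod 1817 = 716.
x_2 = 716^2 mod 1817 = 262.
Reached i = s−1 = 2 without hitting −1: 11 is a Miller–Rabin witness and 1817 is composite.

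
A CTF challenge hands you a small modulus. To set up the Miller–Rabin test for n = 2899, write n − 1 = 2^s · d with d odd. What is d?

Halving: 2898 → 1449; 1449 is odd.
So 2898 = 2^1 · 1449.

1449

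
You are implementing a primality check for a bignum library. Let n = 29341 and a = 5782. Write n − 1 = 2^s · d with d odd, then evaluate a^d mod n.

n − 1 = 29340 = 2^2 · 7335, so s = 2 and d = 7335.
5782^7335 mod 29341 = 11101.

11101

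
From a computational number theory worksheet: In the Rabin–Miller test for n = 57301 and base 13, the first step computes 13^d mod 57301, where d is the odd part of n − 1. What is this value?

n − 1 = 57300 = 2^2 · 14325, so s = 2 and d = 14325.
13^14325 mod 57301 = 1.

1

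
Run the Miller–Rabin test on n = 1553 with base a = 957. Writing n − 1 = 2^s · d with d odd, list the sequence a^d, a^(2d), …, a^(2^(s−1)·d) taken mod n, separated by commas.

881, 1214, 1552, 1

n − 1 = 1552 = 2^4 · 97, so s = 4 and d = 97.
x_0 = 957^97 mod 1553 = 881.
x_1 = 881^2 mod 1553 = 1214.
x_2 = 1214^2 mod 1553 = 1552.
x_3 = 1552^2 mod 1553 = 1.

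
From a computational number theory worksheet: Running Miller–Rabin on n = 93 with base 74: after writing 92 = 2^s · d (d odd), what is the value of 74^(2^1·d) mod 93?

19

n − 1 = 92 = 2^2 · 23, so s = 2 and d = 23.
Repeated squaring mod 93: 74^1 ≡ 74, 74^2 ≡ 82, 74^4 ≡ 28, 74^8 ≡ 40, 74^16 ≡ 19.
23 = 16 + 4 + 2 + 1, so 74^23 ≡ 19·28·82·74 ≡ 53 (mod 93).
x_0 = 53.
x_1 = 53^2 mod 93 = 19.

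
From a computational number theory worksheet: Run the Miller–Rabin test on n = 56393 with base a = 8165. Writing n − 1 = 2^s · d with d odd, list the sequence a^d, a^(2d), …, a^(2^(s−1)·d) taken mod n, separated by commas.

28462, 56392, 1

n − 1 = 56392 = 2^3 · 7049, so s = 3 and d = 7049.
x_0 = 8165^7049 mod 56393 = 28462.
x_1 = 28462^2 mod 56393 = 56392.
x_2 = 56392^2 mod 56393 = 1.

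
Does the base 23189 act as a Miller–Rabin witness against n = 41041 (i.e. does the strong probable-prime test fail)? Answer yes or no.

yes

n − 1 = 41040 = 2^4 · 2565, so s = 4 and d = 2565.
Repeated squaring mod 41041: 23189^1 ≡ 23189, 23189^2 ≡ 10539, 23189^4 ≡ 13575, 23189^8 ≡ 6535, 23189^16 ≡ 23585, 23189^32 ≡ 23552, 23189^64 ≡ 27589, 23189^128 ≡ 6535, 23189^256 ≡ 23585, 23189^512 ≡ 23552, 23189^1024 ≡ 27589, 23189^2048 ≡ 6535.
2565 = 2048 + 512 + 4 + 1, so 23189^2565 ≡ 6535·23552·13575·23189 ≡ 28755 (mod 41041).
x_0 = 23189^2565 mod 41041 = 28755.
x_0 is neither 1 nor 41040, so continue squaring.
x_1 = 28755^2 mod 41041 = 38039.
x_2 = 38039^2 mod 41041 = 24025.
x_3 = 24025^2 mod 41041 = 1.
x_3 = 1 but x_2 ≠ ±1, a nontrivial square root of 1 — 23189 is a witness and 41041 is composite.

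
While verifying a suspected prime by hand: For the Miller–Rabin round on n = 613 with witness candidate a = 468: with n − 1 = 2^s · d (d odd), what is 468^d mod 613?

35

n − 1 = 612 = 2^2 · 153, so s = 2 and d = 153.
468^153 mod 613 = 35.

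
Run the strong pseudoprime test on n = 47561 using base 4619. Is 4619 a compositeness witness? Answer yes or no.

yes

n − 1 = 47560 = 2^3 · 5945, so s = 3 and d = 5945.
x_0 = 4619^5945 mod 47561 = 30220.
x_0 is neither 1 nor 47560, so continue squaring.
x_1 = 30220^2 mod 47561 = 29639.
x_2 = 29639^2 mod 47561 = 18651.
Reached i = s−1 = 2 without hitting −1: 4619 is a Miller–Rabin witness and 47561 is composite.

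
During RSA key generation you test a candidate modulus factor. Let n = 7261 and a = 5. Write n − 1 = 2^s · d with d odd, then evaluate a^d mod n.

n − 1 = 7260 = 2^2 · 1815, so s = 2 and d = 1815.
5^1815 mod 7261 = 4955.

4955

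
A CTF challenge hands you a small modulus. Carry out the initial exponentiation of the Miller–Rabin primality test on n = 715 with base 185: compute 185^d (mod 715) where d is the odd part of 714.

n − 1 = 714 = 2^1 · 357, so s = 1 and d = 357.
185^357 mod 715 = 235.

235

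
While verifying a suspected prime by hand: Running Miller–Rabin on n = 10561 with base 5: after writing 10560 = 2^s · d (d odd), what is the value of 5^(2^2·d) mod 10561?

n − 1 = 10560 = 2^6 · 165, so s = 6 and d = 165.
x_0 = 5^165 mod 10561 = 2376.
x_1 = 2376^2 mod 10561 = 5802.
x_2 = 5802^2 mod 10561 = 5297.

5297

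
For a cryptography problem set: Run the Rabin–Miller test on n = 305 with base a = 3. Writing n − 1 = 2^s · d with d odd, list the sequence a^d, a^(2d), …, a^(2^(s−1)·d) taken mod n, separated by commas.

n − 1 = 304 = 2^4 · 19, so s = 4 and d = 19.
x_0 = 3^19 mod 305 = 102.
x_1 = 102^2 mod 305 = 34.
x_2 = 34^2 mod 305 = 241.
x_3 = 241^2 mod 305 = 131.

102, 34, 241, 131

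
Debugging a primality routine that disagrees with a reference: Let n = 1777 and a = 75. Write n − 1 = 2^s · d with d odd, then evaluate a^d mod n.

n − 1 = 1776 = 2^4 · 111, so s = 4 and d = 111.
Repeated squaring mod 1777: 75^1 ≡ 75, 75^2 ≡ 294, 75^4 ≡ 1140, 75^8 ≡ 613, 75^16 ≡ 822, 75^32 ≡ 424, 75^64 ≡ 299.
111 = 64 + 32 + 8 + 4 + 2 + 1, so 75^111 ≡ 299·424·613·1140·294·75 ≡ 775 (mod 1777).

775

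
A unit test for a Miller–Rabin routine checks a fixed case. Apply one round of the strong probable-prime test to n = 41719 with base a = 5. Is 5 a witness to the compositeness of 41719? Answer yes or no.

n − 1 = 41718 = 2^1 · 20859, so s = 1 and d = 20859.
x_0 = 5^20859 mod 41719 = 1.
x_0 = 1, so 5 is not a witness.

no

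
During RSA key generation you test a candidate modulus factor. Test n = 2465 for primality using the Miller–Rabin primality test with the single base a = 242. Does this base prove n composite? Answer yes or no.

n − 1 = 2464 = 2^5 · 77, so s = 5 and d = 77.
x_0 = 242^77 mod 2465 = 157.
x_0 is neither 1 nor 2464, so continue squaring.
x_1 = 157^2 mod 2465 = 2464.
x_1 ≡ −1, so 242 is not a witness.

no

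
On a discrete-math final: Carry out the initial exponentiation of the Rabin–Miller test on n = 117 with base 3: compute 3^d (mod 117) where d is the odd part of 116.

9

n − 1 = 116 = 2^2 · 29, so s = 2 and d = 29.
3^29 mod 117 = 9.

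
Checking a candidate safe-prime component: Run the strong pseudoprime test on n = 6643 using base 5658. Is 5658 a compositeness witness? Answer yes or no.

no

n − 1 = 6642 = 2^1 · 3321, so s = 1 and d = 3321.
Repeated squaring mod 6643: 5658^1 ≡ 5658, 5658^2 ≡ 347, 5658^4 ≡ 835, 5658^8 ≡ 6353, 5658^16 ≡ 4384, 5658^32 ≡ 1257, 5658^64 ≡ 5658, 5658^128 ≡ 347, 5658^256 ≡ 835, 5658^512 ≡ 6353, 5658^1024 ≡ 4384, 5658^2048 ≡ 1257.
3321 = 2048 + 1024 + 128 + 64 + 32 + 16 + 8 + 1, so 5658^3321 ≡ 1257·4384·347·5658·1257·4384·6353·5658 ≡ 1 (mod 6643).
x_0 = 5658^3321 mod 6643 = 1.
x_0 = 1, so 5658 is not a witness.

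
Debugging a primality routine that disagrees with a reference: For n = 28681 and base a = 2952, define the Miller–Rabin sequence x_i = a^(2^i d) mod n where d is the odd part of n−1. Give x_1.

n − 1 = 28680 = 2^3 · 3585, so s = 3 and d = 3585.
Repeated squaring mod 28681: 2952^1 ≡ 2952, 2952^2 ≡ 23961, 2952^4 ≡ 21944, 2952^8 ≡ 13827, 2952^16 ≡ 27064, 2952^32 ≡ 4718, 2952^64 ≡ 3068, 2952^128 ≡ 5256, 2952^256 ≡ 5733, 2952^512 ≡ 27544, 2952^1024 ≡ 2124, 2952^2048 ≡ 8459.
3585 = 2048 + 1024 + 512 + 1, so 2952^3585 ≡ 8459·2124·27544·2952 ≡ 16379 (mod 28681).
x_0 = 16379.
x_1 = 16379^2 mod 28681 = 18248.

18248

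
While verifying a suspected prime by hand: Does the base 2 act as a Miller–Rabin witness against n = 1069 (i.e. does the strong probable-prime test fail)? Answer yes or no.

no

n − 1 = 1068 = 2^2 · 267, so s = 2 and d = 267.
Repeated squaring mod 1069: 2^1 ≡ 2, 2^2 ≡ 4, 2^4 ≡ 16, 2^8 ≡ 256, 2^16 ≡ 327, 2^32 ≡ 29, 2^64 ≡ 841, 2^128 ≡ 672, 2^256 ≡ 466.
267 = 256 + 8 + 2 + 1, so 2^267 ≡ 466·256·4·2 ≡ 820 (mod 1069).
x_0 = 2^267 mod 1069 = 820.
x_0 is neither 1 nor 1068, so continue squaring.
x_1 = 820^2 mod 1069 = 1068.
x_1 ≡ −1, so 2 is not a witness.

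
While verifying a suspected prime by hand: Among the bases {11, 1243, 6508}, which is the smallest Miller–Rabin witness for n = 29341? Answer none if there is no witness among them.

n − 1 = 29340 = 2^2 · 7335, so s = 2 and d = 7335.
Base 11: x_0 = 11^7335 mod 29341 = 1331. x_0 is neither 1 nor 29340, so continue squaring. x_1 = 1331^2 mod 29341 = 11101. Reached i = s−1 = 1 without hitting −1: 11 is a Miller–Rabin witness and 29341 is composite.
Base 1243: x_0 = 1243^7335 mod 29341 = 13980. x_0 is neither 1 nor 29340, so continue squaring. x_1 = 13980^2 mod 29341 = 29340. x_1 ≡ −1, so 1243 is not a witness.
Base 6508: x_0 = 6508^7335 mod 29341 = 15800. x_0 is neither 1 nor 29340, so continue squaring. x_1 = 15800^2 mod 29341 = 6772. Reached i = s−1 = 1 without hitting −1: 6508 is a Miller–Rabin witness and 29341 is composite.
The smallest witness among the given bases is 11.

11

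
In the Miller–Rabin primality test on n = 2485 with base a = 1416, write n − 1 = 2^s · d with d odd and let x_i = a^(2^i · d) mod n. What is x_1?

36

n − 1 = 2484 = 2^2 · 621, so s = 2 and d = 621.
x_0 = 1416^621 mod 2485 = 491.
x_1 = 491^2 mod 2485 = 36.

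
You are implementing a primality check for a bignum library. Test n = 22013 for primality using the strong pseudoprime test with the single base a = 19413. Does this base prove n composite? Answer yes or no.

no

n − 1 = 22012 = 2^2 · 5503, so s = 2 and d = 5503.
Repeated squaring mod 22013: 19413^1 ≡ 19413, 19413^2 ≡ 2009, 19413^4 ≡ 7702, 19413^8 ≡ 17782, 19413^16 ≡ 4792, 19413^32 ≡ 3705, 19413^64 ≡ 12926, 19413^128 ≡ 2806, 19413^256 ≡ 14995, 19413^512 ≡ 9243, 19413^1024 ≡ 596, 19413^2048 ≡ 3008, 19413^4096 ≡ 721.
5503 = 4096 + 1024 + 256 + 64 + 32 + 16 + 8 + 4 + 2 + 1, so 19413^5503 ≡ 721·596·14995·12926·3705·4792·17782·7702·2009·19413 ≡ 16897 (mod 22013).
x_0 = 19413^5503 mod 22013 = 16897.
x_0 is neither 1 nor 22012, so continue squaring.
x_1 = 16897^2 mod 22013 = 22012.
x_1 ≡ −1, so 19413 is not a witness.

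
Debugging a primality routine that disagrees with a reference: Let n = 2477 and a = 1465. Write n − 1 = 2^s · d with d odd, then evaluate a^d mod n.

n − 1 = 2476 = 2^2 · 619, so s = 2 and d = 619.
1465^619 mod 2477 = 915.

915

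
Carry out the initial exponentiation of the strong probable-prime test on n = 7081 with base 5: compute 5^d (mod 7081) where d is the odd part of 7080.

3375

n − 1 = 7080 = 2^3 · 885, so s = 3 and d = 885.
5^885 mod 7081 = 3375.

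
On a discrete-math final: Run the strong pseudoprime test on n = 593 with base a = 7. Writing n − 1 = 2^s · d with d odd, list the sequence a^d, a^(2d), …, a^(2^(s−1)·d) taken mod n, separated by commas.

n − 1 = 592 = 2^4 · 37, so s = 4 and d = 37.
x_0 = 7^37 mod 593 = 499.
x_1 = 499^2 mod 593 = 534.
x_2 = 534^2 mod 593 = 516.
x_3 = 516^2 mod 593 = 592.

499, 534, 516, 592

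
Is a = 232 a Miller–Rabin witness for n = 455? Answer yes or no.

n − 1 = 454 = 2^1 · 227, so s = 1 and d = 227.
x_0 = 232^227 mod 455 = 253.
x_0 ∉ {1, 454} and s = 1, so 232 is a Miller–Rabin witness and 455 is composite.

yes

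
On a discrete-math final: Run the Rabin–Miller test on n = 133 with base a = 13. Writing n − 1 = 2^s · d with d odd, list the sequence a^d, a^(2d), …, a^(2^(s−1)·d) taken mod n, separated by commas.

n − 1 = 132 = 2^2 · 33, so s = 2 and d = 33.
x_0 = 13^33 mod 133 = 27.
x_1 = 27^2 mod 133 = 64.

27, 64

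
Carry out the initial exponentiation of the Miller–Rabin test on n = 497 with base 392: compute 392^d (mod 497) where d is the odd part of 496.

n − 1 = 496 = 2^4 · 31, so s = 4 and d = 31.
392^31 mod 497 = 385.

385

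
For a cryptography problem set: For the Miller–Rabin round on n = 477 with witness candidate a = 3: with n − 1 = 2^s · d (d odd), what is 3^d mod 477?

n − 1 = 476 = 2^2 · 119, so s = 2 and d = 119.
3^119 mod 477 = 270.

270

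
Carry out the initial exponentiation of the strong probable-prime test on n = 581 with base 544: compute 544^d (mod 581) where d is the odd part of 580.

292

n − 1 = 580 = 2^2 · 145, so s = 2 and d = 145.
544^145 mod 581 = 292.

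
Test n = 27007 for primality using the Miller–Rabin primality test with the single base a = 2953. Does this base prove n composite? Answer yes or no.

yes

n − 1 = 27006 = 2^1 · 13503, so s = 1 and d = 13503.
Repeated squaring mod 27007: 2953^1 ≡ 2953, 2953^2 ≡ 23955, 2953^4 ≡ 24296, 2953^8 ≡ 3617, 2953^16 ≡ 11301, 2953^32 ≡ 23505, 2953^64 ≡ 2826, 2953^128 ≡ 19211, 2953^256 ≡ 11866, 2953^512 ≡ 14465, 2953^1024 ≡ 12996, 2953^2048 ≡ 21245, 2953^4096 ≡ 9041, 2953^8192 ≡ 16499.
13503 = 8192 + 4096 + 1024 + 128 + 32 + 16 + 8 + 4 + 2 + 1, so 2953^13503 ≡ 16499·9041·12996·19211·23505·11301·3617·24296·23955·2953 ≡ 25975 (mod 27007).
x_0 = 2953^13503 mod 27007 = 25975.
x_0 ∉ {1, 27006} and s = 1, so 2953 is a Miller–Rabin witness and 27007 is composite.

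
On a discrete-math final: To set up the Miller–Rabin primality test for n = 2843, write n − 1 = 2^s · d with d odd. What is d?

1421

Halving: 2842 → 1421; 1421 is odd.
So 2842 = 2^1 · 1421.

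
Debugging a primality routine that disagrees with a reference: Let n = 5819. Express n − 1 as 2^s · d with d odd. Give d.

2909

Halving: 5818 → 2909; 2909 is odd.
So 5818 = 2^1 · 2909.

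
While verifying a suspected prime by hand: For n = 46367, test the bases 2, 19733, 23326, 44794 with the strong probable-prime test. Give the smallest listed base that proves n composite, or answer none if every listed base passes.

n − 1 = 46366 = 2^1 · 23183, so s = 1 and d = 23183.
Base 2: x_0 = 2^23183 mod 46367 = 45104. x_0 ∉ {1, 46366} and s = 1, so 2 is a Miller–Rabin witness and 46367 is composite.
Base 19733: x_0 = 19733^23183 mod 46367 = 26066. x_0 ∉ {1, 46366} and s = 1, so 19733 is a Miller–Rabin witness and 46367 is composite.
Base 23326: x_0 = 23326^23183 mod 46367 = 4540. x_0 ∉ {1, 46366} and s = 1, so 23326 is a Miller–Rabin witness and 46367 is composite.
Base 44794: x_0 = 44794^23183 mod 46367 = 42607. x_0 ∉ {1, 46366} and s = 1, so 44794 is a Miller–Rabin witness and 46367 is composite.
The smallest witness among the given bases is 2.

2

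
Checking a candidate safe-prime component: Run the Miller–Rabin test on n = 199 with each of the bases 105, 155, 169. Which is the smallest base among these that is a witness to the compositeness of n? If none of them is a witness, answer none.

n − 1 = 198 = 2^1 · 99, so s = 1 and d = 99.
Base 105: x_0 = 105^99 mod 199 = 198. x_0 = 198 ≡ −1, so 105 is not a witness.
Base 155: x_0 = 155^99 mod 199 = 1. x_0 = 1, so 155 is not a witness.
Base 169: x_0 = 169^99 mod 199 = 1. x_0 = 1, so 169 is not a witness.
No listed base is a witness for 199.

none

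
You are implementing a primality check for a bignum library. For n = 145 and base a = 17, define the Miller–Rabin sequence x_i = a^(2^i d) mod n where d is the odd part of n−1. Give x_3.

1

n − 1 = 144 = 2^4 · 9, so s = 4 and d = 9.
x_0 = 17^9 mod 145 = 17.
x_1 = 17^2 mod 145 = 144.
x_2 = 144^2 mod 145 = 1.
x_3 = 1^2 mod 145 = 1.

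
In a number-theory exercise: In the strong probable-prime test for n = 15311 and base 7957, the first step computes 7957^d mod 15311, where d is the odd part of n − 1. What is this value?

8722

n − 1 = 15310 = 2^1 · 7655, so s = 1 and d = 7655.
7957^7655 mod 15311 = 8722.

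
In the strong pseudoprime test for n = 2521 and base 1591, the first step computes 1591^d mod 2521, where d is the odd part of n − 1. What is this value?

n − 1 = 2520 = 2^3 · 315, so s = 3 and d = 315.
Repeated squaring mod 2521: 1591^1 ≡ 1591, 1591^2 ≡ 197, 1591^4 ≡ 994, 1591^8 ≡ 2325, 1591^16 ≡ 601, 1591^32 ≡ 698, 1591^64 ≡ 651, 1591^128 ≡ 273, 1591^256 ≡ 1420.
315 = 256 + 32 + 16 + 8 + 2 + 1, so 1591^315 ≡ 1420·698·601·2325·197·1591 ≡ 2520 (mod 2521).

2520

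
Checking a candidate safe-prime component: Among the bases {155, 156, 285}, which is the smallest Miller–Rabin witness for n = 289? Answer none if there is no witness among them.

156

n − 1 = 288 = 2^5 · 9, so s = 5 and d = 9.
Base 155: x_0 = 155^9 mod 289 = 155. x_0 is neither 1 nor 288, so continue squaring. x_1 = 155^2 mod 289 = 38. x_2 = 38^2 mod 289 = 288. x_2 ≡ −1, so 155 is not a witness.
Base 156: x_0 = 156^9 mod 289 = 99. x_0 is neither 1 nor 288, so continue squaring. x_1 = 99^2 mod 289 = 264. x_2 = 264^2 mod 289 = 47. x_3 = 47^2 mod 289 = 186. x_4 = 186^2 mod 289 = 205. Reached i = s−1 = 4 without hitting −1: 156 is a Miller–Rabin witness and 289 is composite.
Base 285: x_0 = 285^9 mod 289 = 268. x_0 is neither 1 nor 288, so continue squaring. x_1 = 268^2 mod 289 = 152. x_2 = 152^2 mod 289 = 273. x_3 = 273^2 mod 289 = 256. x_4 = 256^2 mod 289 = 222. Reached i = s−1 = 4 without hitting −1: 285 is a Miller–Rabin witness and 289 is composite.
The smallest witness among the given bases is 156.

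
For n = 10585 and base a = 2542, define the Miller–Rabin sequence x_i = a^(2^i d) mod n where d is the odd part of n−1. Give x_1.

6524

n − 1 = 10584 = 2^3 · 1323, so s = 3 and d = 1323.
x_0 = 2542^1323 mod 10585 = 9553.
x_1 = 9553^2 mod 10585 = 6524.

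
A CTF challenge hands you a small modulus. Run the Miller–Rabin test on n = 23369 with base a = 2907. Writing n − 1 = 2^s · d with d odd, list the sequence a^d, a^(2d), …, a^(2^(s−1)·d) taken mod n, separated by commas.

n − 1 = 23368 = 2^3 · 2921, so s = 3 and d = 2921.
x_0 = 2907^2921 mod 23369 = 1.
x_1 = 1^2 mod 23369 = 1.
x_2 = 1^2 mod 23369 = 1.

1, 1, 1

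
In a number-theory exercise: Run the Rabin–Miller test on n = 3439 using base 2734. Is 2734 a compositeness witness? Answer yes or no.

n − 1 = 3438 = 2^1 · 1719, so s = 1 and d = 1719.
Repeated squaring mod 3439: 2734^1 ≡ 2734, 2734^2 ≡ 1809, 2734^4 ≡ 1992, 2734^8 ≡ 2897, 2734^16 ≡ 1449, 2734^32 ≡ 1811, 2734^64 ≡ 2354, 2734^128 ≡ 1087, 2734^256 ≡ 1992, 2734^512 ≡ 2897, 2734^1024 ≡ 1449.
1719 = 1024 + 512 + 128 + 32 + 16 + 4 + 2 + 1, so 2734^1719 ≡ 1449·2897·1087·1811·1449·1992·1809·2734 ≡ 343 (mod 3439).
x_0 = 2734^1719 mod 3439 = 343.
x_0 ∉ {1, 3438} and s = 1, so 2734 is a Miller–Rabin witness and 3439 is composite.

yes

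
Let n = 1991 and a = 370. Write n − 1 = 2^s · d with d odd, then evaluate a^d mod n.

n − 1 = 1990 = 2^1 · 995, so s = 1 and d = 995.
Repeated squaring mod 1991: 370^1 ≡ 370, 370^2 ≡ 1512, 370^4 ≡ 476, 370^8 ≡ 1593, 370^16 ≡ 1115, 370^32 ≡ 841, 370^64 ≡ 476, 370^128 ≡ 1593, 370^256 ≡ 1115, 370^512 ≡ 841.
995 = 512 + 256 + 128 + 64 + 32 + 2 + 1, so 370^995 ≡ 841·1115·1593·476·841·1512·370 ≡ 1803 (mod 1991).

1803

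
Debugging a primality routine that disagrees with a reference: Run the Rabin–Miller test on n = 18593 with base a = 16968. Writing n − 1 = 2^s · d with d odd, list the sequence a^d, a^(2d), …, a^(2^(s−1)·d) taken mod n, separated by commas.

n − 1 = 18592 = 2^5 · 581, so s = 5 and d = 581.
x_0 = 16968^581 mod 18593 = 6930.
x_1 = 6930^2 mod 18593 = 17774.
x_2 = 17774^2 mod 18593 = 1413.
x_3 = 1413^2 mod 18593 = 7118.
x_4 = 7118^2 mod 18593 = 18592.

6930, 17774, 1413, 7118, 18592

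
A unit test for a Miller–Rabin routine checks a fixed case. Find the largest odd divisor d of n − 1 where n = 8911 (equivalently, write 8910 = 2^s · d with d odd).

4455

Halving: 8910 → 4455; 4455 is odd.
So 8910 = 2^1 · 4455.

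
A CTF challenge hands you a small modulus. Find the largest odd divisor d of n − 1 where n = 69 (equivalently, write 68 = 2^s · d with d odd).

17

Halving: 68 → 34 → 17; 17 is odd.
So 68 = 2^2 · 17.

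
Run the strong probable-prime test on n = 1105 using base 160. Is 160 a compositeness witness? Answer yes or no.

n − 1 = 1104 = 2^4 · 69, so s = 4 and d = 69.
x_0 = 160^69 mod 1105 = 1065.
x_0 is neither 1 nor 1104, so continue squaring.
x_1 = 1065^2 mod 1105 = 495.
x_2 = 495^2 mod 1105 = 820.
x_3 = 820^2 mod 1105 = 560.
Reached i = s−1 = 3 without hitting −1: 160 is a Miller–Rabin witness and 1105 is composite.

yes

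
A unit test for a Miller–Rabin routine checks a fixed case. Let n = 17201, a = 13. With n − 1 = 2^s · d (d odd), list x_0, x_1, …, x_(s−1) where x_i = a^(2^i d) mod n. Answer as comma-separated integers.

n − 1 = 17200 = 2^4 · 1075, so s = 4 and d = 1075.
x_0 = 13^1075 mod 17201 = 2296.
x_1 = 2296^2 mod 17201 = 8110.
x_2 = 8110^2 mod 17201 = 12677.
x_3 = 12677^2 mod 17201 = 14587.

2296, 8110, 12677, 14587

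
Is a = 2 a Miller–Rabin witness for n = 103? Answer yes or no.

n − 1 = 102 = 2^1 · 51, so s = 1 and d = 51.
x_0 = 2^51 mod 103 = 1.
x_0 = 1, so 2 is not a witness.

no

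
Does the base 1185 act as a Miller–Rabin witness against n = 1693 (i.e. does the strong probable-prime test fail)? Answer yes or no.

no

n − 1 = 1692 = 2^2 · 423, so s = 2 and d = 423.
x_0 = 1185^423 mod 1693 = 1692.
x_0 = 1692 ≡ −1, so 1185 is not a witness.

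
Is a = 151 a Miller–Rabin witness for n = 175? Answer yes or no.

n − 1 = 174 = 2^1 · 87, so s = 1 and d = 87.
Repeated squaring mod 175: 151^1 ≡ 151, 151^2 ≡ 51, 151^4 ≡ 151, 151^8 ≡ 51, 151^16 ≡ 151, 151^32 ≡ 51, 151^64 ≡ 151.
87 = 64 + 16 + 4 + 2 + 1, so 151^87 ≡ 151·151·151·51·151 ≡ 1 (mod 175).
x_0 = 151^87 mod 175 = 1.
x_0 = 1, so 151 is not a witness.

no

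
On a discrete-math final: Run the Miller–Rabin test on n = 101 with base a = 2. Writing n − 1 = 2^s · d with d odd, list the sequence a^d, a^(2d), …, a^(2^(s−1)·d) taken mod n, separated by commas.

n − 1 = 100 = 2^2 · 25, so s = 2 and d = 25.
x_0 = 2^25 mod 101 = 10.
x_1 = 10^2 mod 101 = 100.

10, 100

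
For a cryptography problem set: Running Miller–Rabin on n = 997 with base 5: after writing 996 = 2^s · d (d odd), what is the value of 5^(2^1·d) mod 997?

996

n − 1 = 996 = 2^2 · 249, so s = 2 and d = 249.
x_0 = 5^249 mod 997 = 161.
x_1 = 161^2 mod 997 = 996.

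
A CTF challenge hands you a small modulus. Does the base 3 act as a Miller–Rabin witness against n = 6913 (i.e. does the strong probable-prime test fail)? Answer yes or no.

yes

n − 1 = 6912 = 2^8 · 27, so s = 8 and d = 27.
x_0 = 3^27 mod 6913 = 4456.
x_0 is neither 1 nor 6912, so continue squaring.
x_1 = 4456^2 mod 6913 = 1800.
x_2 = 1800^2 mod 6913 = 4716.
x_3 = 4716^2 mod 6913 = 1535.
x_4 = 1535^2 mod 6913 = 5805.
x_5 = 5805^2 mod 6913 = 4063.
x_6 = 4063^2 mod 6913 = 6638.
x_7 = 6638^2 mod 6913 = 6495.
Reached i = s−1 = 7 without hitting −1: 3 is a Miller–Rabin witness and 6913 is composite.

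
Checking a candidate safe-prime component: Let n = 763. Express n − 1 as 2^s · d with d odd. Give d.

Halving: 762 → 381; 381 is odd.
So 762 = 2^1 · 381.

381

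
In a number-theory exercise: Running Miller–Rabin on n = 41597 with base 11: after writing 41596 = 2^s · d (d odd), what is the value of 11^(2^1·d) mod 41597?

n − 1 = 41596 = 2^2 · 10399, so s = 2 and d = 10399.
x_0 = 11^10399 mod 41597 = 29647.
x_1 = 29647^2 mod 41597 = 41596.

41596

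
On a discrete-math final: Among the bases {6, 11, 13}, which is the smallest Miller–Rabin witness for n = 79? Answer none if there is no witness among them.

none

n − 1 = 78 = 2^1 · 39, so s = 1 and d = 39.
Base 6: x_0 = 6^39 mod 79 = 78. x_0 = 78 ≡ −1, so 6 is not a witness.
Base 11: x_0 = 11^39 mod 79 = 1. x_0 = 1, so 11 is not a witness.
Base 13: x_0 = 13^39 mod 79 = 1. x_0 = 1, so 13 is not a witness.
No listed base is a witness for 79.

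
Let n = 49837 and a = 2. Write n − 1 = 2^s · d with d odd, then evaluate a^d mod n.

n − 1 = 49836 = 2^2 · 12459, so s = 2 and d = 12459.
2^12459 mod 49837 = 7418.

7418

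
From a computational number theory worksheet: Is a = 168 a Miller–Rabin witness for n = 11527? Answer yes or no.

no

n − 1 = 11526 = 2^1 · 5763, so s = 1 and d = 5763.
Repeated squaring mod 11527: 168^1 ≡ 168, 168^2 ≡ 5170, 168^4 ≡ 9314, 168^8 ≡ 9921, 168^16 ≡ 8715, 168^32 ≡ 11349, 168^64 ≡ 8630, 168^128 ≡ 953, 168^256 ≡ 9103, 168^512 ≡ 8533, 168^1024 ≡ 7557, 168^2048 ≡ 3491, 168^4096 ≡ 3042.
5763 = 4096 + 1024 + 512 + 128 + 2 + 1, so 168^5763 ≡ 3042·7557·8533·953·5170·168 ≡ 11526 (mod 11527).
x_0 = 168^5763 mod 11527 = 11526.
x_0 = 11526 ≡ −1, so 168 is not a witness.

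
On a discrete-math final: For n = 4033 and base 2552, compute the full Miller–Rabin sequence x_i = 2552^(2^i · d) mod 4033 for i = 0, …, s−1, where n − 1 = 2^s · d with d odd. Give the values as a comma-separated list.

110, 1, 1, 1, 1, 1

n − 1 = 4032 = 2^6 · 63, so s = 6 and d = 63.
x_0 = 2552^63 mod 4033 = 110.
x_1 = 110^2 mod 4033 = 1.
x_2 = 1^2 mod 4033 = 1.
x_3 = 1^2 mod 4033 = 1.
x_4 = 1^2 mod 4033 = 1.
x_5 = 1^2 mod 4033 = 1.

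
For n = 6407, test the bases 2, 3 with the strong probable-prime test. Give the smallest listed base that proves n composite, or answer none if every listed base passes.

2

n − 1 = 6406 = 2^1 · 3203, so s = 1 and d = 3203.
Base 2: x_0 = 2^3203 mod 6407 = 3897. x_0 ∉ {1, 6406} and s = 1, so 2 is a Miller–Rabin witness and 6407 is composite.
Base 3: x_0 = 3^3203 mod 6407 = 2567. x_0 ∉ {1, 6406} and s = 1, so 3 is a Miller–Rabin witness and 6407 is composite.
The smallest witness among the given bases is 2.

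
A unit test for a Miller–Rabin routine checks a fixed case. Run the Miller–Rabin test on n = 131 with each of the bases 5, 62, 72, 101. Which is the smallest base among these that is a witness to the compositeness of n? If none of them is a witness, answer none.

none

n − 1 = 130 = 2^1 · 65, so s = 1 and d = 65.
Base 5: x_0 = 5^65 mod 131 = 1. x_0 = 1, so 5 is not a witness.
Base 62: x_0 = 62^65 mod 131 = 1. x_0 = 1, so 62 is not a witness.
Base 72: x_0 = 72^65 mod 131 = 130. x_0 = 130 ≡ −1, so 72 is not a witness.
Base 101: x_0 = 101^65 mod 131 = 1. x_0 = 1, so 101 is not a witness.
No listed base is a witness for 131.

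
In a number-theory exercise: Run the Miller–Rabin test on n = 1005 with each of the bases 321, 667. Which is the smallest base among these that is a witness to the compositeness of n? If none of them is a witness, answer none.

n − 1 = 1004 = 2^2 · 251, so s = 2 and d = 251.
Base 321: x_0 = 321^251 mod 1005 = 831. x_0 is neither 1 nor 1004, so continue squaring. x_1 = 831^2 mod 1005 = 126. Reached i = s−1 = 1 without hitting −1: 321 is a Miller–Rabin witness and 1005 is composite.
Base 667: x_0 = 667^251 mod 1005 = 283. x_0 is neither 1 nor 1004, so continue squaring. x_1 = 283^2 mod 1005 = 694. Reached i = s−1 = 1 without hitting −1: 667 is a Miller–Rabin witness and 1005 is composite.
The smallest witness among the given bases is 321.

321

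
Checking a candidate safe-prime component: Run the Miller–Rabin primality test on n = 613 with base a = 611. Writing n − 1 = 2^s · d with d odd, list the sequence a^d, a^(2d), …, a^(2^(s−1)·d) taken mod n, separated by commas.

n − 1 = 612 = 2^2 · 153, so s = 2 and d = 153.
x_0 = 611^153 mod 613 = 35.
x_1 = 35^2 mod 613 = 612.

35, 612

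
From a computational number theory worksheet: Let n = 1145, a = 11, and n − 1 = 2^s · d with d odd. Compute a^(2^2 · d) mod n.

n − 1 = 1144 = 2^3 · 143, so s = 3 and d = 143.
x_0 = 11^143 mod 1145 = 26.
x_1 = 26^2 mod 1145 = 676.
x_2 = 676^2 mod 1145 = 121.

121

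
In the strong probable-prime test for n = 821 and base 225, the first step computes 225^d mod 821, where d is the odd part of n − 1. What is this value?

820

n − 1 = 820 = 2^2 · 205, so s = 2 and d = 205.
225^205 mod 821 = 820.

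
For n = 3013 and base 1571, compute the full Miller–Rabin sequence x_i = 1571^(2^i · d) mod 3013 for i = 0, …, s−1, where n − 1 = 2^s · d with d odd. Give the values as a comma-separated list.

523, 2359

n − 1 = 3012 = 2^2 · 753, so s = 2 and d = 753.
x_0 = 1571^753 mod 3013 = 523.
x_1 = 523^2 mod 3013 = 2359.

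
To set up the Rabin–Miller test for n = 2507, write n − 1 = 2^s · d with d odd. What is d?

Halving: 2506 → 1253; 1253 is odd.
So 2506 = 2^1 · 1253.

1253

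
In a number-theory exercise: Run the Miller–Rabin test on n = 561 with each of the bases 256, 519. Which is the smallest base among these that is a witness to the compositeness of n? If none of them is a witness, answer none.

519

n − 1 = 560 = 2^4 · 35, so s = 4 and d = 35.
Base 256: x_0 = 256^35 mod 561 = 1. x_0 = 1, so 256 is not a witness.
Base 519: x_0 = 519^35 mod 561 = 219. x_0 is neither 1 nor 560, so continue squaring. x_1 = 219^2 mod 561 = 276. x_2 = 276^2 mod 561 = 441. x_3 = 441^2 mod 561 = 375. Reached i = s−1 = 3 without hitting −1: 519 is a Miller–Rabin witness and 561 is composite.
The smallest witness among the given bases is 519.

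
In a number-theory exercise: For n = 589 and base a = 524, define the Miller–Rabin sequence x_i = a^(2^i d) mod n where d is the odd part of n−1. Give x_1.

n − 1 = 588 = 2^2 · 147, so s = 2 and d = 147.
Repeated squaring mod 589: 524^1 ≡ 524, 524^2 ≡ 102, 524^4 ≡ 391, 524^8 ≡ 330, 524^16 ≡ 524, 524^32 ≡ 102, 524^64 ≡ 391, 524^128 ≡ 330.
147 = 128 + 16 + 2 + 1, so 524^147 ≡ 330·524·102·524 ≡ 39 (mod 589).
x_0 = 39.
x_1 = 39^2 mod 589 = 343.

343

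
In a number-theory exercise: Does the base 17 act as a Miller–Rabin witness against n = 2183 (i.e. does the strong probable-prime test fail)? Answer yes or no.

n − 1 = 2182 = 2^1 · 1091, so s = 1 and d = 1091.
By repeated squaring, 17^1091 ≡ 920 (mod 2183).
x_0 = 17^1091 mod 2183 = 920.
x_0 ∉ {1, 2182} and s = 1, so 17 is a Miller–Rabin witness and 2183 is composite.

yes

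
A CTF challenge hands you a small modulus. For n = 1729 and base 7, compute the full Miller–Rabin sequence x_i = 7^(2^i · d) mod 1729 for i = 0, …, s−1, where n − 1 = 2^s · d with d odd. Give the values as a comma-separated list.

n − 1 = 1728 = 2^6 · 27, so s = 6 and d = 27.
x_0 = 7^27 mod 1729 = 343.
x_1 = 343^2 mod 1729 = 77.
x_2 = 77^2 mod 1729 = 742.
x_3 = 742^2 mod 1729 = 742.
x_4 = 742^2 mod 1729 = 742.
x_5 = 742^2 mod 1729 = 742.

343, 77, 742, 742, 742, 742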